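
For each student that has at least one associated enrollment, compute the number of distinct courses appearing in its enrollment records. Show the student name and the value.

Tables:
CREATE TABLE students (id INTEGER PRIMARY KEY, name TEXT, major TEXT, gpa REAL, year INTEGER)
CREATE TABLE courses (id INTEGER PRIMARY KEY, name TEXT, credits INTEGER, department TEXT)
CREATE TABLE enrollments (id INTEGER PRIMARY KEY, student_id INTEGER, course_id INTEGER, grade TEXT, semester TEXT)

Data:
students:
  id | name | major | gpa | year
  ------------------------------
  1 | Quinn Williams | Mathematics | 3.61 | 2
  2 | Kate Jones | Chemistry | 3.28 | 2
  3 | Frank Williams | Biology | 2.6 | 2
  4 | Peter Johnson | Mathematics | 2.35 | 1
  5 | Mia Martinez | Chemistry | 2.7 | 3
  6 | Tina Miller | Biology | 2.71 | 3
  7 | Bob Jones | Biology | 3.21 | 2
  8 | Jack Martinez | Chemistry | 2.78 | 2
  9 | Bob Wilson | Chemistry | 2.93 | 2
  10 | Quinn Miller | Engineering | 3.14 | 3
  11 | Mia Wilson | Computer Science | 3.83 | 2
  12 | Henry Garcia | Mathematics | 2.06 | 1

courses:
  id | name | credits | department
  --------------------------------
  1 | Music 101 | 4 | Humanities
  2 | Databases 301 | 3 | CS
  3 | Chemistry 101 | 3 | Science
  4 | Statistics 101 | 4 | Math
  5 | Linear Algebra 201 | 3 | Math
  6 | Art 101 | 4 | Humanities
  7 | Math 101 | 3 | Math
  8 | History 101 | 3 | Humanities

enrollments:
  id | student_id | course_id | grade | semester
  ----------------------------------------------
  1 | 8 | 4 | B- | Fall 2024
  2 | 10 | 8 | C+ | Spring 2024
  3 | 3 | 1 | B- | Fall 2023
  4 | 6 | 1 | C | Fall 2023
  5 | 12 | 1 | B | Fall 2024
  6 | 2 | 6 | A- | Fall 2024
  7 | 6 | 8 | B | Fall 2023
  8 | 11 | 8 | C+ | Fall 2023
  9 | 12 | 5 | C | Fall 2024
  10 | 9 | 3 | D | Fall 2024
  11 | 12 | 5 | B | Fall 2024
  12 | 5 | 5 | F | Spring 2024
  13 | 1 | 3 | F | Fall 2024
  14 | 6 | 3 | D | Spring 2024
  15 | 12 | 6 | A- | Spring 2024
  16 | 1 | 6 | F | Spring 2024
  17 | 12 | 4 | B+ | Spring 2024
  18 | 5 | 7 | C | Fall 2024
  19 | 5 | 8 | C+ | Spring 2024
SELECT p.name, COUNT(DISTINCT c.course_id) AS distinct_course_count FROM enrollments c JOIN students p ON c.student_id = p.id GROUP BY p.id, p.name

Execution result:
name | distinct_course_count
Quinn Williams | 2
Kate Jones | 1
Frank Williams | 1
Mia Martinez | 3
Tina Miller | 3
Jack Martinez | 1
Bob Wilson | 1
Quinn Miller | 1
Mia Wilson | 1
Henry Garcia | 4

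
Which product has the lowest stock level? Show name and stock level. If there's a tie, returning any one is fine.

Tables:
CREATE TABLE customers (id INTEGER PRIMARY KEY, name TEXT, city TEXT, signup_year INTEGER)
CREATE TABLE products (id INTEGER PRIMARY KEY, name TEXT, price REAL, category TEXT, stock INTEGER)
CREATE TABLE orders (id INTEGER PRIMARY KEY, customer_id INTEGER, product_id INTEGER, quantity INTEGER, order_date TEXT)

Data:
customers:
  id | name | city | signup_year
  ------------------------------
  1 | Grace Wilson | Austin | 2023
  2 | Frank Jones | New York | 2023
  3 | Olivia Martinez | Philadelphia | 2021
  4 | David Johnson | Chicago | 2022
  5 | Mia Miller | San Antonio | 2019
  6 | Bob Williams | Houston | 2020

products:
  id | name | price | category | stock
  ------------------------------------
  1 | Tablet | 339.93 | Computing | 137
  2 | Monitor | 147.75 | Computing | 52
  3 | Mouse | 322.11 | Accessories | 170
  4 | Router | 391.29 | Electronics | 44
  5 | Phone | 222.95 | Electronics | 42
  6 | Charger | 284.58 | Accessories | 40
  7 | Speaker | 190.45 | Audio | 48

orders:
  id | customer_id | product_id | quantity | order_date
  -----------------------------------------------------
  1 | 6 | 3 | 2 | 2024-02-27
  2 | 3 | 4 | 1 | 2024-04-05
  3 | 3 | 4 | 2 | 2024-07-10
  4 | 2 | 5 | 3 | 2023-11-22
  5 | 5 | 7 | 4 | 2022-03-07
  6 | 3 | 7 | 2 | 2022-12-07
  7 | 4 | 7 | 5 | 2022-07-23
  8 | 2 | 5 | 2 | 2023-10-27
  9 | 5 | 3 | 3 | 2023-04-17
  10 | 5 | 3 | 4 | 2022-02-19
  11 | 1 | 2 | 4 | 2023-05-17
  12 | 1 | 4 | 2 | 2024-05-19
SELECT name, stock FROM products ORDER BY stock ASC LIMIT 1

Execution result:
name | stock
Charger | 40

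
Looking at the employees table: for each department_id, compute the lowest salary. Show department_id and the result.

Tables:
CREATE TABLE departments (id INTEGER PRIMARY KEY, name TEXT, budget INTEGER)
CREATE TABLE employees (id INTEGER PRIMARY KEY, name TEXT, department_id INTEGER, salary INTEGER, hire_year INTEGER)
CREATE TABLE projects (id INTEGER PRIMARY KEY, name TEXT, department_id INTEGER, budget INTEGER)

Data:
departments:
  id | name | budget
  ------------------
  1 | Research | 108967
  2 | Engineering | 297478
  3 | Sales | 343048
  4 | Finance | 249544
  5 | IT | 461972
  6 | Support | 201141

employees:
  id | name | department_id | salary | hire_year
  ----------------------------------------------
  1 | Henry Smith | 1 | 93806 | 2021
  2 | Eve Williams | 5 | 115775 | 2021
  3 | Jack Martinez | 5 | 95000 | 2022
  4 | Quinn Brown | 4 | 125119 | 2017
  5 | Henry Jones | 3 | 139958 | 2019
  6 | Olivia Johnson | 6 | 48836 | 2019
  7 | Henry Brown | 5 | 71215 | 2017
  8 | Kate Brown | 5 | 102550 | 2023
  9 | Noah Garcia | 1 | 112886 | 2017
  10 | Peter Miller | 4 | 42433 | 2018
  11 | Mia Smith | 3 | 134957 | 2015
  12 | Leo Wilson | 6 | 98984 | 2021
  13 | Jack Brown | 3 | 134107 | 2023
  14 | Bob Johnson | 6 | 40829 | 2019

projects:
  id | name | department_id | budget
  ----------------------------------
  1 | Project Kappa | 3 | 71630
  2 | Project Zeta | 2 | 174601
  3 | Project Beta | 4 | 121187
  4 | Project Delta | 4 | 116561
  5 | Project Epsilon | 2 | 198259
SELECT department_id, MIN(salary) AS min_salary FROM employees GROUP BY department_id

Execution result:
department_id | min_salary
1 | 93806
3 | 134107
4 | 42433
5 | 71215
6 | 40829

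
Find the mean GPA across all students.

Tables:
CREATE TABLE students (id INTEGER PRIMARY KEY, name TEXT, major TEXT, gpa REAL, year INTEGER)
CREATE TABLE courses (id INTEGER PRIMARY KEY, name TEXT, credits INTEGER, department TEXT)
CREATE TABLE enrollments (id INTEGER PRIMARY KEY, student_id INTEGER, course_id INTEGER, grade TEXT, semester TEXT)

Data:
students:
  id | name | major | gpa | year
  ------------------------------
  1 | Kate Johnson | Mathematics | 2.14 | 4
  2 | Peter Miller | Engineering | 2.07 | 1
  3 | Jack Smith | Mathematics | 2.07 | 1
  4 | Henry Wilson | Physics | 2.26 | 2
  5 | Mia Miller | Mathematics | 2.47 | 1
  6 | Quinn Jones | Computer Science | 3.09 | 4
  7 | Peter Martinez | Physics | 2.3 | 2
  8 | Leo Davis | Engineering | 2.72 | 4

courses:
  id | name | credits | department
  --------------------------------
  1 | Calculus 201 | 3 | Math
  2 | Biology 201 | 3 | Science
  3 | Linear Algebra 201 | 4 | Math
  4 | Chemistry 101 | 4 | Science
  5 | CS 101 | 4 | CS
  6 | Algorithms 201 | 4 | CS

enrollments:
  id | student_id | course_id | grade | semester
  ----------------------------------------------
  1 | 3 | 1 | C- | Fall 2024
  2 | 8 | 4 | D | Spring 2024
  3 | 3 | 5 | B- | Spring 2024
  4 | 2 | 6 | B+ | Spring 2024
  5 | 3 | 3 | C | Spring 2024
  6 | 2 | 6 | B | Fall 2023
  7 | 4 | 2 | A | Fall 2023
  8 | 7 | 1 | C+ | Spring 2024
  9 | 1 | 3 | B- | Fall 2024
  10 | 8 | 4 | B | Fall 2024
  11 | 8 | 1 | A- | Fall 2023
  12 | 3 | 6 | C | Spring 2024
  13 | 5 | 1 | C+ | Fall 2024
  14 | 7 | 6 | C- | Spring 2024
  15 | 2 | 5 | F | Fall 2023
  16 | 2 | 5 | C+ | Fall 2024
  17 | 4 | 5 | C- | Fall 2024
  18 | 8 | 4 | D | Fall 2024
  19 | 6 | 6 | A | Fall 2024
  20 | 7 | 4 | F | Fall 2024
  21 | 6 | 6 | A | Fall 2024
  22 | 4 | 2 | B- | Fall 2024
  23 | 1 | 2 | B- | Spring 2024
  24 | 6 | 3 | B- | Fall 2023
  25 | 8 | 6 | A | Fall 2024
SELECT AVG(gpa) FROM students

Execution result:
2.39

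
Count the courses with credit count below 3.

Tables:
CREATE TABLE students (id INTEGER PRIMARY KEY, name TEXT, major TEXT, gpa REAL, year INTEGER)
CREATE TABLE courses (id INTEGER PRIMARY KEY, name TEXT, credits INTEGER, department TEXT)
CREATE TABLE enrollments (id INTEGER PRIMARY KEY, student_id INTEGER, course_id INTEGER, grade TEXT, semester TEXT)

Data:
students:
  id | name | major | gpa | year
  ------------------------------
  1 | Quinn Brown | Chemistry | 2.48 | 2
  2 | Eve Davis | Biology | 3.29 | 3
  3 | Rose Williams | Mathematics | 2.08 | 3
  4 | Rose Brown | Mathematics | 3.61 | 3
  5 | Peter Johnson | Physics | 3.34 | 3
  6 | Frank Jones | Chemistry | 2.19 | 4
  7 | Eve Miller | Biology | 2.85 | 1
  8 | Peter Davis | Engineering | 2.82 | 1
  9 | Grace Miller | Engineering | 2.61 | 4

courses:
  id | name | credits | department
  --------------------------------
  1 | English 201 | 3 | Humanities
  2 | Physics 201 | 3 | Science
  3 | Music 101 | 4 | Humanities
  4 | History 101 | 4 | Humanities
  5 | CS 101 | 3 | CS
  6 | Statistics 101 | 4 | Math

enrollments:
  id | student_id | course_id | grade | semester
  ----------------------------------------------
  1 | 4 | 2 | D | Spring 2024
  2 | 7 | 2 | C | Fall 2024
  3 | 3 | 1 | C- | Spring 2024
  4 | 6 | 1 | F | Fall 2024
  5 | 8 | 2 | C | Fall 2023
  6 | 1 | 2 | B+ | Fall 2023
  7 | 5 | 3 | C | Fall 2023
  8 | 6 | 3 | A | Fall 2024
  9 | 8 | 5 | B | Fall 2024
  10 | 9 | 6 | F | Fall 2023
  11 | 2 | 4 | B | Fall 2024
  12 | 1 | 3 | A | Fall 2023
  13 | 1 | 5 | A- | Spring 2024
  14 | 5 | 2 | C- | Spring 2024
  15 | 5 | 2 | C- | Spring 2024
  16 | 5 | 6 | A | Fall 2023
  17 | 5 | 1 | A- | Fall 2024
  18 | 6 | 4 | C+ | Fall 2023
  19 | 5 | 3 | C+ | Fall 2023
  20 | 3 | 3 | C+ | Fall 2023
SELECT COUNT(*) FROM courses WHERE credits < 3

Execution result:
0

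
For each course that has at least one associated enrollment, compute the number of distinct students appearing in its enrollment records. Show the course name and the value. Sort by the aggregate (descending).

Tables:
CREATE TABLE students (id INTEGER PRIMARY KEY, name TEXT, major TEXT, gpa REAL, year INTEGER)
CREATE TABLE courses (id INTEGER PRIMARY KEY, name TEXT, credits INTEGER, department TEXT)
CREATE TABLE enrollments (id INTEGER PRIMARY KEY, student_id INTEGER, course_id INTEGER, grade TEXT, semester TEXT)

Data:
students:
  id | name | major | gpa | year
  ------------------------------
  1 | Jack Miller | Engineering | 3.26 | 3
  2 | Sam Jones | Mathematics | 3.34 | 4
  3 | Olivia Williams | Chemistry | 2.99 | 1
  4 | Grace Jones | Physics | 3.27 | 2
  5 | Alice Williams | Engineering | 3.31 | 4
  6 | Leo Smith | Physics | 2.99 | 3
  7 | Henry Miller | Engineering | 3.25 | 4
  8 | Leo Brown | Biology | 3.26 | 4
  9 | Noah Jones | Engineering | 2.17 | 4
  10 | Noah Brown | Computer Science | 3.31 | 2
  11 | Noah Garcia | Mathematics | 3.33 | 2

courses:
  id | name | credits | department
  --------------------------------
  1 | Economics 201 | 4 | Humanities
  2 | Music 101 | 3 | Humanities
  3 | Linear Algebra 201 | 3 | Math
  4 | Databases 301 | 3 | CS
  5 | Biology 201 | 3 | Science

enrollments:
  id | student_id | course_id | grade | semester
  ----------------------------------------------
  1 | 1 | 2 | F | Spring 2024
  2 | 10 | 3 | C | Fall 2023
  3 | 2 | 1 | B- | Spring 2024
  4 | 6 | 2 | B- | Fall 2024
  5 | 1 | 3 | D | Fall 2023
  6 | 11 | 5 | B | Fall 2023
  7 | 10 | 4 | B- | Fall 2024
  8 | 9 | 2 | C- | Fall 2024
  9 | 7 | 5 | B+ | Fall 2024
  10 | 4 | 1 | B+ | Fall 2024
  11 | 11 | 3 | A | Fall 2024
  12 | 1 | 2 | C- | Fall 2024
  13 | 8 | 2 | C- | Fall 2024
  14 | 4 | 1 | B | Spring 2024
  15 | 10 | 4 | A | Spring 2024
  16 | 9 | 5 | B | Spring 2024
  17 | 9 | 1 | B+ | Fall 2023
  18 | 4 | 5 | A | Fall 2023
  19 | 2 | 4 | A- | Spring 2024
SELECT p.name, COUNT(DISTINCT c.student_id) AS distinct_student_count FROM enrollments c JOIN courses p ON c.course_id = p.id GROUP BY p.id, p.name ORDER BY distinct_student_count DESC

Execution result:
name | distinct_student_count
Music 101 | 4
Biology 201 | 4
Economics 201 | 3
Linear Algebra 201 | 3
Databases 301 | 2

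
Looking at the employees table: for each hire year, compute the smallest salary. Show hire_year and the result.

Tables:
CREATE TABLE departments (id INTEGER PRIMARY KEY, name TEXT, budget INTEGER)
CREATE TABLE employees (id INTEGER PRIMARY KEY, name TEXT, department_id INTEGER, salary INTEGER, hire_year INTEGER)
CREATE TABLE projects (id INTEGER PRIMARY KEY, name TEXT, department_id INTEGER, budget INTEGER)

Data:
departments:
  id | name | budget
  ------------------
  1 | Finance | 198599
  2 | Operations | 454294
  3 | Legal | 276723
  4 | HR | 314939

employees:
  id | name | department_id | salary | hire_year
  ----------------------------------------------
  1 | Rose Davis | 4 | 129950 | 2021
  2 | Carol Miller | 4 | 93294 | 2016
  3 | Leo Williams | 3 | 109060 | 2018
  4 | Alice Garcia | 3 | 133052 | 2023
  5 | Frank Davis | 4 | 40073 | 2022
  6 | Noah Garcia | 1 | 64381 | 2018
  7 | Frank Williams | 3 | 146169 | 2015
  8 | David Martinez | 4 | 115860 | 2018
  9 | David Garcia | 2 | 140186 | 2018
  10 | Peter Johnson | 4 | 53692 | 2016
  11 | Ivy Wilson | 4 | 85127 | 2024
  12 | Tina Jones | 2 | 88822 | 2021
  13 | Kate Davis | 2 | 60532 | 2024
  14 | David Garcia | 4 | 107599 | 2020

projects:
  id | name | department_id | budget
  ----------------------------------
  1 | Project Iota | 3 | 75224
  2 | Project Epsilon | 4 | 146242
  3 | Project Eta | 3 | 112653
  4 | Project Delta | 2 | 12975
SELECT hire_year, MIN(salary) AS min_salary FROM employees GROUP BY hire_year

Execution result:
hire_year | min_salary
2015 | 146169
2016 | 53692
2018 | 64381
2020 | 107599
2021 | 88822
2022 | 40073
2023 | 133052
2024 | 60532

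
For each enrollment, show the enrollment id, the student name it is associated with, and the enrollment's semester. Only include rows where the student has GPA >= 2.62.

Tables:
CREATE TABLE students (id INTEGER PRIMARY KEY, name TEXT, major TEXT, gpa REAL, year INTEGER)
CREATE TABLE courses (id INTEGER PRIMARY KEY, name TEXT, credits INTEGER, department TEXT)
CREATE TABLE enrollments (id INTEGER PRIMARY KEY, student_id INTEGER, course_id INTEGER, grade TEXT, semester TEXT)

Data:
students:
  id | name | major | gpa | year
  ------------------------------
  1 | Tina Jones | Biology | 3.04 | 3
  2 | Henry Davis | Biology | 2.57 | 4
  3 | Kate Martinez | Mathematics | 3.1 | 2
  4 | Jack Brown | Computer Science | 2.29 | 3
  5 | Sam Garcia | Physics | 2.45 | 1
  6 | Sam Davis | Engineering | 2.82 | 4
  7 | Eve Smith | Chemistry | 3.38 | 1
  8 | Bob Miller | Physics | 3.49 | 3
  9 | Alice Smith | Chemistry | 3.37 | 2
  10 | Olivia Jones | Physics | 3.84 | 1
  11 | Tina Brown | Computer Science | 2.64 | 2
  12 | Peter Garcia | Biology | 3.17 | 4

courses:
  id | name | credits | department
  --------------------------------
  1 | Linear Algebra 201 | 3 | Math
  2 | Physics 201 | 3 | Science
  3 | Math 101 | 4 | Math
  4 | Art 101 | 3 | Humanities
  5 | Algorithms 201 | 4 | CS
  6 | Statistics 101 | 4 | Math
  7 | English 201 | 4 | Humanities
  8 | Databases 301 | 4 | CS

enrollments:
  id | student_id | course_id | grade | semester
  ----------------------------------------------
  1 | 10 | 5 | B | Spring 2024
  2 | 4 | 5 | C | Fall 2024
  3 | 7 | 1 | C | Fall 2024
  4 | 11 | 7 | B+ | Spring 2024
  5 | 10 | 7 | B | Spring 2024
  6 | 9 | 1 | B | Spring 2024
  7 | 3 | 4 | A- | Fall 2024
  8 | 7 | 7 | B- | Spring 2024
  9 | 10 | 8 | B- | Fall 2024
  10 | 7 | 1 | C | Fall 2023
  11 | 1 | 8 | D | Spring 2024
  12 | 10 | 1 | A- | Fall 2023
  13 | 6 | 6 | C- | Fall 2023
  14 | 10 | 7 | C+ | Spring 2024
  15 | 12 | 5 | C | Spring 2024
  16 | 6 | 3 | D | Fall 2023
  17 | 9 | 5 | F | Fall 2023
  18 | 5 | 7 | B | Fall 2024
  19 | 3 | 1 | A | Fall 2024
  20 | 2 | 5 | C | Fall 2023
SELECT c.id, p.name AS student, c.semester FROM enrollments c JOIN students p ON c.student_id = p.id WHERE p.gpa >= 2.62

Execution result:
id | student | semester
1 | Olivia Jones | Spring 2024
3 | Eve Smith | Fall 2024
4 | Tina Brown | Spring 2024
5 | Olivia Jones | Spring 2024
6 | Alice Smith | Spring 2024
7 | Kate Martinez | Fall 2024
8 | Eve Smith | Spring 2024
9 | Olivia Jones | Fall 2024
10 | Eve Smith | Fall 2023
11 | Tina Jones | Spring 2024
12 | Olivia Jones | Fall 2023
13 | Sam Davis | Fall 2023
14 | Olivia Jones | Spring 2024
15 | Peter Garcia | Spring 2024
16 | Sam Davis | Fall 2023
17 | Alice Smith | Fall 2023
19 | Kate Martinez | Fall 2024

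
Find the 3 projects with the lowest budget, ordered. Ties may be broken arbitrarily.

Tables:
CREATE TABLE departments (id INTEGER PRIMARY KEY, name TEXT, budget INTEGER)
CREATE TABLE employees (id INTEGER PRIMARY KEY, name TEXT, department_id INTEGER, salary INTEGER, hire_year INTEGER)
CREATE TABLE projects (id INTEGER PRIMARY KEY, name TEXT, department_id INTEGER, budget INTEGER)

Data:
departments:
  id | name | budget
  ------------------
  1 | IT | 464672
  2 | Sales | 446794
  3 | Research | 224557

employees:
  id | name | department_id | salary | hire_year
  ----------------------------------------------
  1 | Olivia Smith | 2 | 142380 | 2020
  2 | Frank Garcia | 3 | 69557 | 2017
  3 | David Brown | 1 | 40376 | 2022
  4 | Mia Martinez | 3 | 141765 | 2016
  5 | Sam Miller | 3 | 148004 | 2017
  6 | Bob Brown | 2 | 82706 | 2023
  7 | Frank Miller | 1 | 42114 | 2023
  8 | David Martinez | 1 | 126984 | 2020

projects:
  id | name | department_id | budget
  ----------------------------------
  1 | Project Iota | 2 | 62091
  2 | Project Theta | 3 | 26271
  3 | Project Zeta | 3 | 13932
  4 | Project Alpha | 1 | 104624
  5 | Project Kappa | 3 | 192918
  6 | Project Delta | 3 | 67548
SELECT name, budget FROM projects ORDER BY budget ASC LIMIT 3

Execution result:
name | budget
Project Zeta | 13932
Project Theta | 26271
Project Iota | 62091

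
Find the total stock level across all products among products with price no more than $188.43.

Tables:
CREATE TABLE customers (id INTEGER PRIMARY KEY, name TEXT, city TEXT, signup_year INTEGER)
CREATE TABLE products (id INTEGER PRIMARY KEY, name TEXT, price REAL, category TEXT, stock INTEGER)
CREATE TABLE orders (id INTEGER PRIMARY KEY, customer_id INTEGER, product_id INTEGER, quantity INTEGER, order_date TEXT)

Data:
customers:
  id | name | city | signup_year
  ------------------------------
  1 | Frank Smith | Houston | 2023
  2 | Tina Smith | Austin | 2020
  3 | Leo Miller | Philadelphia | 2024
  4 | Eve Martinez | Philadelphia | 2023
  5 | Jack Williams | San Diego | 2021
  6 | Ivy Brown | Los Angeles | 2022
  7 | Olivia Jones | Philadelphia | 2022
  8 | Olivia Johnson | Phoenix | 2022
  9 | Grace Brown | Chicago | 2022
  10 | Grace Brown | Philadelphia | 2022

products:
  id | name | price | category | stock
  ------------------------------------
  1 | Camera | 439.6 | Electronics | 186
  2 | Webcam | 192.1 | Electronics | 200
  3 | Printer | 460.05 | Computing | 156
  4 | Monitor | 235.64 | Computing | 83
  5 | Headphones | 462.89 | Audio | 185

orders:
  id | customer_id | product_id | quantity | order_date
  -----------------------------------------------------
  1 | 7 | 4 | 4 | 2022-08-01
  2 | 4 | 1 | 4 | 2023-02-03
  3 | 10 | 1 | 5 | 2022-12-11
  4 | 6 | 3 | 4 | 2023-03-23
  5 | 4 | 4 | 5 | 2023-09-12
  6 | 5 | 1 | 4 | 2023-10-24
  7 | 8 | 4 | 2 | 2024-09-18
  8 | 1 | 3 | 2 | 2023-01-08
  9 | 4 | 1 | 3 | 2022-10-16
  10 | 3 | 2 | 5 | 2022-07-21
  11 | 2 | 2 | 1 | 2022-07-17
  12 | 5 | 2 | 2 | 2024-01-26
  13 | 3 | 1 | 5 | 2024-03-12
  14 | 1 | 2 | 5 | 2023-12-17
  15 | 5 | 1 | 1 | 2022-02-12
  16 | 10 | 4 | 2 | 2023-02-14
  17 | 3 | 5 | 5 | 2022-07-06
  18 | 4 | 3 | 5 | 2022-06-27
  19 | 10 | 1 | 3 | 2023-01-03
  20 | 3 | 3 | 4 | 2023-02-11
SELECT SUM(stock) FROM products WHERE price <= 188.43

Execution result:
NULL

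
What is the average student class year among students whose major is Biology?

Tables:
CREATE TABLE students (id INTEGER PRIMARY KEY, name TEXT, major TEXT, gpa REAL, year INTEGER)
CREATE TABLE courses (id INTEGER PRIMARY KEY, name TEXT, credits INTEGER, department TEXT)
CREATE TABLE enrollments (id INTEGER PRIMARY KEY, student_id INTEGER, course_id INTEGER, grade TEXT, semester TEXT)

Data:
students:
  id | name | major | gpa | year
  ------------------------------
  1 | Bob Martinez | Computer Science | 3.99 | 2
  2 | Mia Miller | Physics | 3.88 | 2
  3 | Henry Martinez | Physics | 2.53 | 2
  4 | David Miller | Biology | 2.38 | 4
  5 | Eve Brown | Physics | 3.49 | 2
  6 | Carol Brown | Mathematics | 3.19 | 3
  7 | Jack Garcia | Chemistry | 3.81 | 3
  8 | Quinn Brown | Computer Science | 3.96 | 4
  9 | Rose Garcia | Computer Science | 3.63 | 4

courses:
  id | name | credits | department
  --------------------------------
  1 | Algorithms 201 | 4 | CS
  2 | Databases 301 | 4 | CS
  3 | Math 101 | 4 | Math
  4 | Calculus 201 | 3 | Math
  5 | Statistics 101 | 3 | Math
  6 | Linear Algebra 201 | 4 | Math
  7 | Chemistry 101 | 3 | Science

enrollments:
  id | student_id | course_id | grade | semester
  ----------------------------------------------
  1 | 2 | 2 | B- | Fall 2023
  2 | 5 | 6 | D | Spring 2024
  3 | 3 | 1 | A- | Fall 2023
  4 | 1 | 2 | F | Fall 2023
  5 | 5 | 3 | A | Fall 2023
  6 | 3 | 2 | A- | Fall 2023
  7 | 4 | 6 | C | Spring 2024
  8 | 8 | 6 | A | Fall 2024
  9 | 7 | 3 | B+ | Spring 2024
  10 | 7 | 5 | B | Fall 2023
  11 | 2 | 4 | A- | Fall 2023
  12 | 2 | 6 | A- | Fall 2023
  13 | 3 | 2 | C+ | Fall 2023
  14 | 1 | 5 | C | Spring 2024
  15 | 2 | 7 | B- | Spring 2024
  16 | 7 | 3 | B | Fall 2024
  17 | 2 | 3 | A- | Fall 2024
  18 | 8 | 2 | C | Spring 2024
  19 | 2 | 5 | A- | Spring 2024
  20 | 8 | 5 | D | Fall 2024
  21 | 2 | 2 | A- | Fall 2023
SELECT AVG(year) FROM students WHERE major = 'Biology'

Execution result:
4.00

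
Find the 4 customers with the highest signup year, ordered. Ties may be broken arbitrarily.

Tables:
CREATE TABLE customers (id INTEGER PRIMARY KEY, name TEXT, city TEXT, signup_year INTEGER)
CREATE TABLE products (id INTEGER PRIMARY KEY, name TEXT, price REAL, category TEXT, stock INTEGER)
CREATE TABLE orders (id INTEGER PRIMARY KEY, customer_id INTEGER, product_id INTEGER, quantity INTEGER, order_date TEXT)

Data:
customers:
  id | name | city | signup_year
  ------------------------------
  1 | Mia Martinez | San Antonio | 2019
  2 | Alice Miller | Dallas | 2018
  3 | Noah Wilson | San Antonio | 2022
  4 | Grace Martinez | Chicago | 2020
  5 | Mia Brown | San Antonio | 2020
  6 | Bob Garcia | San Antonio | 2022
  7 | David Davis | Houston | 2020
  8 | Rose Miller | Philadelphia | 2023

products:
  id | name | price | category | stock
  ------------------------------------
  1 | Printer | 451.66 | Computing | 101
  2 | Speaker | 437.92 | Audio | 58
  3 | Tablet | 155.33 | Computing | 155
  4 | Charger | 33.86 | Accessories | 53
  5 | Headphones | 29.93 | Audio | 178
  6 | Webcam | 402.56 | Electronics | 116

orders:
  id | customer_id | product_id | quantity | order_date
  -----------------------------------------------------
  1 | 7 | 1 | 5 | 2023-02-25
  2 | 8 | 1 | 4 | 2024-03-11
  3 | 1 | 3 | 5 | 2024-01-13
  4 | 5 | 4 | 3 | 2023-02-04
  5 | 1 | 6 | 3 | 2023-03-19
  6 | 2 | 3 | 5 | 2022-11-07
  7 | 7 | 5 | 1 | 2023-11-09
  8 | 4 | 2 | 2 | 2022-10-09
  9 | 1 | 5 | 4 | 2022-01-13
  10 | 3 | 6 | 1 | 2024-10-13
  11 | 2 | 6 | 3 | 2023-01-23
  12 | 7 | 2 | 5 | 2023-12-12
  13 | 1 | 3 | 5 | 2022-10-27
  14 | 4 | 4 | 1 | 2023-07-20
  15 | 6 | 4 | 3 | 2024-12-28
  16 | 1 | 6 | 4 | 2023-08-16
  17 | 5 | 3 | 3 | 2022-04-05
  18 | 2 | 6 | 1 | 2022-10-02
SELECT name, signup_year FROM customers ORDER BY signup_year DESC LIMIT 4

Execution result:
name | signup_year
Rose Miller | 2023
Noah Wilson | 2022
Bob Garcia | 2022
Grace Martinez | 2020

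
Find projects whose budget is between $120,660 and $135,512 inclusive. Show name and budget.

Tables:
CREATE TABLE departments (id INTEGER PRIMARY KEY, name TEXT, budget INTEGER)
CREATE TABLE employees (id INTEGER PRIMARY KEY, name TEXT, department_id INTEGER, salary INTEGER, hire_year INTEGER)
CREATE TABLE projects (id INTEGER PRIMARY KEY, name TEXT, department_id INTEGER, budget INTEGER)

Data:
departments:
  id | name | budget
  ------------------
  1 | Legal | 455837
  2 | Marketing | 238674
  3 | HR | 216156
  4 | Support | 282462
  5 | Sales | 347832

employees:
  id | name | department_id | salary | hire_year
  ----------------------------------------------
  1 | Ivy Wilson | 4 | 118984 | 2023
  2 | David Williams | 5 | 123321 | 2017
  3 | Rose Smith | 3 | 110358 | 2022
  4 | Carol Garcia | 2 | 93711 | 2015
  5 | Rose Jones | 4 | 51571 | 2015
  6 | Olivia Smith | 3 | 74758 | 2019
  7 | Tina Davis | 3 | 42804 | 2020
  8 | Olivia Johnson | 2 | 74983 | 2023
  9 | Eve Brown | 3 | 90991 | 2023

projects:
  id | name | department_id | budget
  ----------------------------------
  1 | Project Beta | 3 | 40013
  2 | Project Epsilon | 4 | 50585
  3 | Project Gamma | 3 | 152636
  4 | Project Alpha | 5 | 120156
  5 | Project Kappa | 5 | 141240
SELECT name, budget FROM projects WHERE budget BETWEEN 120660 AND 135512

Execution result:
(no rows)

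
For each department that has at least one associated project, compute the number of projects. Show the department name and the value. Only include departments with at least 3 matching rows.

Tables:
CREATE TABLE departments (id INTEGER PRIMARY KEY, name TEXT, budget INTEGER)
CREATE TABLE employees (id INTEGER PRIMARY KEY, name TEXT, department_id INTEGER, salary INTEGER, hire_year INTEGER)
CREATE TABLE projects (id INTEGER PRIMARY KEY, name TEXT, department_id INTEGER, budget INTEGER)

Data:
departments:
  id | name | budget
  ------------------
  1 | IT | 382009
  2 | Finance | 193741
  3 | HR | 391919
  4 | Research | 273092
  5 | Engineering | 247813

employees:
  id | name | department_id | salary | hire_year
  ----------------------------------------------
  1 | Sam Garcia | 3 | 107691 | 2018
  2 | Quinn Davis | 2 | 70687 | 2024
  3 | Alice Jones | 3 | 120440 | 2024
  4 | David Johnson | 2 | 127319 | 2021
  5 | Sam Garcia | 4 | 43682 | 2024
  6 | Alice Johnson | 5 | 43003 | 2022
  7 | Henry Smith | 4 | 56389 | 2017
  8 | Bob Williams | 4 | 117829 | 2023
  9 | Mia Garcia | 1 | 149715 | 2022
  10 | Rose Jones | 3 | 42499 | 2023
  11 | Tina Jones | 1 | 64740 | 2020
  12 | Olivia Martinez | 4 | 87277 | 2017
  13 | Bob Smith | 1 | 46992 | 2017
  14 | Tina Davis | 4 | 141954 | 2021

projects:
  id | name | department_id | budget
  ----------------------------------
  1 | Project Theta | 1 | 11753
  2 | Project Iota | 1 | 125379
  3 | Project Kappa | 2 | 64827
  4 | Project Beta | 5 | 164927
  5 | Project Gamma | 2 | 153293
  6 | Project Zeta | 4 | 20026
SELECT p.name, COUNT(*) AS n FROM projects c JOIN departments p ON c.department_id = p.id GROUP BY p.id, p.name HAVING COUNT(*) >= 3

Execution result:
(no rows)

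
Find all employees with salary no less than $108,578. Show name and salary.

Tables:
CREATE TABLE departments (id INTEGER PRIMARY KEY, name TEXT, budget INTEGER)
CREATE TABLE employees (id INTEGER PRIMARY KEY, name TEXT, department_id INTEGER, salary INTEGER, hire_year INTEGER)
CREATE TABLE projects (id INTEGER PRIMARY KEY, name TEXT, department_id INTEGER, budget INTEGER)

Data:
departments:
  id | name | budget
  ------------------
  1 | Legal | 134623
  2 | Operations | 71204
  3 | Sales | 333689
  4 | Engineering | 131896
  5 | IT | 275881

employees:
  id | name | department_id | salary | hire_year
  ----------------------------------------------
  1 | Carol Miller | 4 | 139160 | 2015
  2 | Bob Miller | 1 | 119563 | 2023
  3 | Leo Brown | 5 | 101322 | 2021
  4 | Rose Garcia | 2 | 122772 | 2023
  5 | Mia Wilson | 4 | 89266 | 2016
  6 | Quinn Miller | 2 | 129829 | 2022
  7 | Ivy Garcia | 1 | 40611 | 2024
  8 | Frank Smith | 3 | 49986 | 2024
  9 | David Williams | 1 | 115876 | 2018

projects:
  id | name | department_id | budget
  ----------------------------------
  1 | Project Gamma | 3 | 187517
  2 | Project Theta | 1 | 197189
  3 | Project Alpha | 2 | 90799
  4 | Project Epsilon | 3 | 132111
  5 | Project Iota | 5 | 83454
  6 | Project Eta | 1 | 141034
SELECT name, salary FROM employees WHERE salary >= 108578

Execution result:
name | salary
Carol Miller | 139160
Bob Miller | 119563
Rose Garcia | 122772
Quinn Miller | 129829
David Williams | 115876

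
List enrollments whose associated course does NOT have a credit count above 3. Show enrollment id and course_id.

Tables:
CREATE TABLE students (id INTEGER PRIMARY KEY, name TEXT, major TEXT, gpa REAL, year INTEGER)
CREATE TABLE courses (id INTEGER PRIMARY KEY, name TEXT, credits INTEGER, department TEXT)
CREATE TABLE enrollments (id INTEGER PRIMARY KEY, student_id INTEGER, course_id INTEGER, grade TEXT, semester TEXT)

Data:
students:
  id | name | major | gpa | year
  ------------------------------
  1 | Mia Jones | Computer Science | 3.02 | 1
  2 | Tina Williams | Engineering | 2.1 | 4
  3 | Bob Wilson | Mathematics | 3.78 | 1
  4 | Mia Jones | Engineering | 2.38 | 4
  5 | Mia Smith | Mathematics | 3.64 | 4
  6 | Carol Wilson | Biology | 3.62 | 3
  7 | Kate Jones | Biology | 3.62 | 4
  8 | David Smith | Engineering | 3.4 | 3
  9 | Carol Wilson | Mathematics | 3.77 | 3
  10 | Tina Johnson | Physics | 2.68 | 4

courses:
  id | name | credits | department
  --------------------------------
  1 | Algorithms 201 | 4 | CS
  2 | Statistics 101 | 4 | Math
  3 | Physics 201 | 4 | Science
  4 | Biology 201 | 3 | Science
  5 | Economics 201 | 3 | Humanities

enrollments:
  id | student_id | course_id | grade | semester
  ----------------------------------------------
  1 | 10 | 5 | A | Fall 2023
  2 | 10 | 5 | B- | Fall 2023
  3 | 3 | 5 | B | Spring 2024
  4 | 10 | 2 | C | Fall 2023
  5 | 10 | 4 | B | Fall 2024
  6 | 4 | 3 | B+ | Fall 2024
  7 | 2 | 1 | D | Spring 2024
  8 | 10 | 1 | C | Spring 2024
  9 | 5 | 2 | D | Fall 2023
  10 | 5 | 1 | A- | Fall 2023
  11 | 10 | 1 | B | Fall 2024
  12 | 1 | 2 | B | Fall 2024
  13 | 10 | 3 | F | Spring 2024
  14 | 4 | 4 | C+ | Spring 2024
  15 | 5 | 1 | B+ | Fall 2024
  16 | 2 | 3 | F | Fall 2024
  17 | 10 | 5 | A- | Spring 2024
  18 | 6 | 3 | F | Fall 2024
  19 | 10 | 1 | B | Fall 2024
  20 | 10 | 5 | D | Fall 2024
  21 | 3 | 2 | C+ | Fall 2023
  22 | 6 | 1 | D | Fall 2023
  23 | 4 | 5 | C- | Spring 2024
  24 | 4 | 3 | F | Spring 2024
SELECT id, course_id FROM enrollments WHERE course_id NOT IN (SELECT id FROM courses WHERE credits > 3)

Execution result:
id | course_id
1 | 5
2 | 5
3 | 5
5 | 4
14 | 4
17 | 5
20 | 5
23 | 5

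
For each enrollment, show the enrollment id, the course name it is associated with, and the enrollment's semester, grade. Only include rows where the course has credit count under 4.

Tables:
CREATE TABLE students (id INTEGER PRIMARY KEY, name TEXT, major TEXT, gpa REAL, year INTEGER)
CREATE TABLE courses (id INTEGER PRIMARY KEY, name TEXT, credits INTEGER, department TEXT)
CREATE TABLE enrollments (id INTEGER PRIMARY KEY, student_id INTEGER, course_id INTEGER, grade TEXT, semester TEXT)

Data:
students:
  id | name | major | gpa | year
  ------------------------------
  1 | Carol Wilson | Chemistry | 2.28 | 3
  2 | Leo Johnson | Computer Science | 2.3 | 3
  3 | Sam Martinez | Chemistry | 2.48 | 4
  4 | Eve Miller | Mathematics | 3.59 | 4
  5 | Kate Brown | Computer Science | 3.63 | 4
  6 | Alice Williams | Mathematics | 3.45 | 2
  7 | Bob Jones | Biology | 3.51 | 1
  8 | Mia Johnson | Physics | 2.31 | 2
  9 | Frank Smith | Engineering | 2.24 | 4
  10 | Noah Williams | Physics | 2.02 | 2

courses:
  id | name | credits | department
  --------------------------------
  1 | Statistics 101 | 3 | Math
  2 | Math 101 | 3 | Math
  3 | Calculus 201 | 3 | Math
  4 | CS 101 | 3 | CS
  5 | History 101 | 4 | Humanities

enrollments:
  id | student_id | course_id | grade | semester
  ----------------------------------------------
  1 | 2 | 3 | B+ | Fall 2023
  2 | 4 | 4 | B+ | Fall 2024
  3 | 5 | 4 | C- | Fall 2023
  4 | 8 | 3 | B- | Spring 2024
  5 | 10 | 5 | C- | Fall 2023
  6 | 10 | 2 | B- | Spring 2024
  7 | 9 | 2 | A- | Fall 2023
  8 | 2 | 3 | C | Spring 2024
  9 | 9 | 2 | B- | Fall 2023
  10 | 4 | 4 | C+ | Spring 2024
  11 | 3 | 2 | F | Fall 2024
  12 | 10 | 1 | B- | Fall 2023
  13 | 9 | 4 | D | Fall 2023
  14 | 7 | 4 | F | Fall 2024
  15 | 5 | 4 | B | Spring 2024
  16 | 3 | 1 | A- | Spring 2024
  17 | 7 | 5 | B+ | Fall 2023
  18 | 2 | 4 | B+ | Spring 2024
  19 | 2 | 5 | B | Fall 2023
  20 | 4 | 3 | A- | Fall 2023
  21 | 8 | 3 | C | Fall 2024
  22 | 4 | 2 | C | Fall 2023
SELECT c.id, p.name AS course, c.semester, c.grade FROM enrollments c JOIN courses p ON c.course_id = p.id WHERE p.credits < 4

Execution result:
id | course | semester | grade
1 | Calculus 201 | Fall 2023 | B+
2 | CS 101 | Fall 2024 | B+
3 | CS 101 | Fall 2023 | C-
4 | Calculus 201 | Spring 2024 | B-
6 | Math 101 | Spring 2024 | B-
7 | Math 101 | Fall 2023 | A-
8 | Calculus 201 | Spring 2024 | C
9 | Math 101 | Fall 2023 | B-
10 | CS 101 | Spring 2024 | C+
11 | Math 101 | Fall 2024 | F
12 | Statistics 101 | Fall 2023 | B-
13 | CS 101 | Fall 2023 | D
14 | CS 101 | Fall 2024 | F
15 | CS 101 | Spring 2024 | B
16 | Statistics 101 | Spring 2024 | A-
18 | CS 101 | Spring 2024 | B+
20 | Calculus 201 | Fall 2023 | A-
21 | Calculus 201 | Fall 2024 | C
22 | Math 101 | Fall 2023 | C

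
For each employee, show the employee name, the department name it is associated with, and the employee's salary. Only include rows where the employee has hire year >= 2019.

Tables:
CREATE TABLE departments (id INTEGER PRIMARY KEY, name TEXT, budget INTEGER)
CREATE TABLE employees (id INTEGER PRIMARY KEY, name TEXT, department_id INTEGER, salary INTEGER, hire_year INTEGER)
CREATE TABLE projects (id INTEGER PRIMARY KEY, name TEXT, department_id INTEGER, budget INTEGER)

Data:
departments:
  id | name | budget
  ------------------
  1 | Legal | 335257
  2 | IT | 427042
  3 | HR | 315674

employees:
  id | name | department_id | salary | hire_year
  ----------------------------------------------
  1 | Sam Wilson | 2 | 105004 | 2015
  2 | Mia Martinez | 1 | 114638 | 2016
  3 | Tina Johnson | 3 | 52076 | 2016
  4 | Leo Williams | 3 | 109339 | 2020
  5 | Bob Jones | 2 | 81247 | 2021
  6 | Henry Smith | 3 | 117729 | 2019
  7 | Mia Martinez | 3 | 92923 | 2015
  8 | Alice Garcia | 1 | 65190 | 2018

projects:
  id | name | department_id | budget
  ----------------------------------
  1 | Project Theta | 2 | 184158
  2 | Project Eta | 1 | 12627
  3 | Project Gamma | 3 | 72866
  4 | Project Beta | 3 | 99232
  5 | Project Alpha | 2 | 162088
SELECT c.name, p.name AS department, c.salary FROM employees c JOIN departments p ON c.department_id = p.id WHERE c.hire_year >= 2019

Execution result:
name | department | salary
Leo Williams | HR | 109339
Bob Jones | IT | 81247
Henry Smith | HR | 117729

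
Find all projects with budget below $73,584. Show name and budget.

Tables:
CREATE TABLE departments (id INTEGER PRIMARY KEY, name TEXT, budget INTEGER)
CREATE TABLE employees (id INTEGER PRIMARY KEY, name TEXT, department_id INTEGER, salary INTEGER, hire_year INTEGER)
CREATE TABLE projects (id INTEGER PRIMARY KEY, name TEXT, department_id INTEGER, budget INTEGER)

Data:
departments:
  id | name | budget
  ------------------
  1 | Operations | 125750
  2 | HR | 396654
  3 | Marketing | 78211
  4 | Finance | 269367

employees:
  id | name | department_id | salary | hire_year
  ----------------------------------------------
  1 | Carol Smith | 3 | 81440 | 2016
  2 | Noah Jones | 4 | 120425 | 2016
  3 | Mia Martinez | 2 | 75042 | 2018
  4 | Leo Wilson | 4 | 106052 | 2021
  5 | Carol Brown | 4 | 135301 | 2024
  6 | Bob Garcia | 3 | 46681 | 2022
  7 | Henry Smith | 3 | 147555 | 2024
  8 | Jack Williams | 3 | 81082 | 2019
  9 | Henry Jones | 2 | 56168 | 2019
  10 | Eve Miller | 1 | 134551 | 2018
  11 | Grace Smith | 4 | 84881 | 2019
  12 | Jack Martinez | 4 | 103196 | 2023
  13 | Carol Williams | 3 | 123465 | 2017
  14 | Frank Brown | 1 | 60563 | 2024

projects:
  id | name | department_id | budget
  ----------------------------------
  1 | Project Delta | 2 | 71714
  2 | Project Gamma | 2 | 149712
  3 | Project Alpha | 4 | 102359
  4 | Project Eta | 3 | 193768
SELECT name, budget FROM projects WHERE budget < 73584

Execution result:
name | budget
Project Delta | 71714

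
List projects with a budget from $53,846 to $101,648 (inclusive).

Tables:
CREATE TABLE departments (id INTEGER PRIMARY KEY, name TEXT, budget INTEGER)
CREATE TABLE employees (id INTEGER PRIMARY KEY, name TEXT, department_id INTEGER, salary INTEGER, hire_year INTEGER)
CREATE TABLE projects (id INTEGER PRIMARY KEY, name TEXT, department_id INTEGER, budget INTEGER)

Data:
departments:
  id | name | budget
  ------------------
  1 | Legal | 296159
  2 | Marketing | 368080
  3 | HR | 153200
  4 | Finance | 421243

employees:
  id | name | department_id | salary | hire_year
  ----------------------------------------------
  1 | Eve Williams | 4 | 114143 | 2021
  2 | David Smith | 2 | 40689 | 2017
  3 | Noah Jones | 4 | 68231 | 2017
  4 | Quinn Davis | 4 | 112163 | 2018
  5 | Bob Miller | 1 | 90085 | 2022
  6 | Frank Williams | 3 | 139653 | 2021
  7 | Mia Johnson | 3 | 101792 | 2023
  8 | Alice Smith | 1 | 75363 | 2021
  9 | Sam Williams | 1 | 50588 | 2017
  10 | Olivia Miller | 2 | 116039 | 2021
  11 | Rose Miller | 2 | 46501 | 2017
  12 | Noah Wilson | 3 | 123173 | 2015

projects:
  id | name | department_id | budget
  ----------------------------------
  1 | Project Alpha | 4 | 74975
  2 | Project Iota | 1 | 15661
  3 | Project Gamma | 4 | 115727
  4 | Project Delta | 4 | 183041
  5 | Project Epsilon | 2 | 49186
SELECT name, budget FROM projects WHERE budget BETWEEN 53846 AND 101648

Execution result:
name | budget
Project Alpha | 74975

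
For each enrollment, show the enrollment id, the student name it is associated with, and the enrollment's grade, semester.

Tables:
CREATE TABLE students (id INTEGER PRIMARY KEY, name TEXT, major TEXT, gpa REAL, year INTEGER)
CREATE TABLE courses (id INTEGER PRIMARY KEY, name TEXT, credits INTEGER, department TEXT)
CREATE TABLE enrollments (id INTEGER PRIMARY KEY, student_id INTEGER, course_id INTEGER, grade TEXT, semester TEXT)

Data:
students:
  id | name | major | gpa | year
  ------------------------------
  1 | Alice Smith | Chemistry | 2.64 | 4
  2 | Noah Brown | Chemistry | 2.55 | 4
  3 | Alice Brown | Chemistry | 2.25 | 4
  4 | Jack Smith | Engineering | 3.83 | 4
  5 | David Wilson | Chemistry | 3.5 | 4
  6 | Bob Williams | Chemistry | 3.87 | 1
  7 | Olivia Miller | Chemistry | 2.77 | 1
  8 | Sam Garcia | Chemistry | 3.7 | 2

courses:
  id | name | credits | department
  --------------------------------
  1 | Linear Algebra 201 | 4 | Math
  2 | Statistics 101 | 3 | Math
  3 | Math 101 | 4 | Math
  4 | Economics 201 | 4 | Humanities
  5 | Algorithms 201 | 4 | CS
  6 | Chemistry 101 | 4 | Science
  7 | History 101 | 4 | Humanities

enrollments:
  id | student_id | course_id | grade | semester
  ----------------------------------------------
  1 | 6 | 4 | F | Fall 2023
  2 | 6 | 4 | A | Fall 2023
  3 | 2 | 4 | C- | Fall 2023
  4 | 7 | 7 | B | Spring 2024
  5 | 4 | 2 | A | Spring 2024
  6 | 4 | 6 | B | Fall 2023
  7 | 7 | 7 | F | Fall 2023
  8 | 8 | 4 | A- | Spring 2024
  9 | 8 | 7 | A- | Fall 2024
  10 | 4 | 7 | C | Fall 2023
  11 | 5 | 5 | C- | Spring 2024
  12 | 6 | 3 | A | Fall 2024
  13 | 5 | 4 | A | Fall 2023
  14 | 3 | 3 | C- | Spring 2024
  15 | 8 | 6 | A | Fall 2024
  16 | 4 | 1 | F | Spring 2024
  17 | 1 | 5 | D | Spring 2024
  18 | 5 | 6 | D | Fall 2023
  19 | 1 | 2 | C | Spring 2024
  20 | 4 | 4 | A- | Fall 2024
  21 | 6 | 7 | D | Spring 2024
SELECT c.id, p.name AS student, c.grade, c.semester FROM enrollments c JOIN students p ON c.student_id = p.id

Execution result:
id | student | grade | semester
1 | Bob Williams | F | Fall 2023
2 | Bob Williams | A | Fall 2023
3 | Noah Brown | C- | Fall 2023
4 | Olivia Miller | B | Spring 2024
5 | Jack Smith | A | Spring 2024
6 | Jack Smith | B | Fall 2023
7 | Olivia Miller | F | Fall 2023
8 | Sam Garcia | A- | Spring 2024
9 | Sam Garcia | A- | Fall 2024
10 | Jack Smith | C | Fall 2023
11 | David Wilson | C- | Spring 2024
12 | Bob Williams | A | Fall 2024
13 | David Wilson | A | Fall 2023
14 | Alice Brown | C- | Spring 2024
15 | Sam Garcia | A | Fall 2024
16 | Jack Smith | F | Spring 2024
17 | Alice Smith | D | Spring 2024
18 | David Wilson | D | Fall 2023
19 | Alice Smith | C | Spring 2024
20 | Jack Smith | A- | Fall 2024
21 | Bob Williams | D | Spring 2024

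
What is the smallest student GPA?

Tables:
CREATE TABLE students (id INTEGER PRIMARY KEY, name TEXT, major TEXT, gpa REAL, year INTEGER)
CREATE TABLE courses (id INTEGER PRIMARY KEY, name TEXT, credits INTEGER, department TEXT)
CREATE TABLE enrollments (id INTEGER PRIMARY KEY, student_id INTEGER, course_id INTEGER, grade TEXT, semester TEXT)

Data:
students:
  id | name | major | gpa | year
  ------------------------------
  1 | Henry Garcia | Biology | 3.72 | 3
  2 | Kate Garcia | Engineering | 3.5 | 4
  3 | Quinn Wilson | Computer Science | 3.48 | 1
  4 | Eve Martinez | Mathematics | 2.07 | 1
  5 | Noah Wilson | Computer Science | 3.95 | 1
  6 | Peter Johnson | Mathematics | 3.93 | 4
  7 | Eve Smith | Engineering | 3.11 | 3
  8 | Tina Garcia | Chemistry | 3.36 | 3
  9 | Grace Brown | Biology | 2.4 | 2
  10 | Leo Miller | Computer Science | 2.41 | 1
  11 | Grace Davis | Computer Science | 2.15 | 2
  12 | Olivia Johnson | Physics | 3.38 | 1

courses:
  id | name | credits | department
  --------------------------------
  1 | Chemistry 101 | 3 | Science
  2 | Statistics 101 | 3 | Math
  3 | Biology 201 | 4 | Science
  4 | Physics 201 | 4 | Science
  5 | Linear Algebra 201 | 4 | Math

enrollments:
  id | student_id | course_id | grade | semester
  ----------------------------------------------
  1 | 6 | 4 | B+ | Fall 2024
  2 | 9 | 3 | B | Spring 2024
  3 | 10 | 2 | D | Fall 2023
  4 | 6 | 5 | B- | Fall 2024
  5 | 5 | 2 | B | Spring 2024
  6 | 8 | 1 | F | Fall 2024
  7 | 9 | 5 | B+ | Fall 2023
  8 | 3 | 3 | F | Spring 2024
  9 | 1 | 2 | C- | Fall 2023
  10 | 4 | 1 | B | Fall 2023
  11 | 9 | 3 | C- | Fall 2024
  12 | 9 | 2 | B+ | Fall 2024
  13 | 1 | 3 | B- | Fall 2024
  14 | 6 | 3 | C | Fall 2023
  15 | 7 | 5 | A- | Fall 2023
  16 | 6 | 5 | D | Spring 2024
SELECT MIN(gpa) FROM students

Execution result:
2.07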